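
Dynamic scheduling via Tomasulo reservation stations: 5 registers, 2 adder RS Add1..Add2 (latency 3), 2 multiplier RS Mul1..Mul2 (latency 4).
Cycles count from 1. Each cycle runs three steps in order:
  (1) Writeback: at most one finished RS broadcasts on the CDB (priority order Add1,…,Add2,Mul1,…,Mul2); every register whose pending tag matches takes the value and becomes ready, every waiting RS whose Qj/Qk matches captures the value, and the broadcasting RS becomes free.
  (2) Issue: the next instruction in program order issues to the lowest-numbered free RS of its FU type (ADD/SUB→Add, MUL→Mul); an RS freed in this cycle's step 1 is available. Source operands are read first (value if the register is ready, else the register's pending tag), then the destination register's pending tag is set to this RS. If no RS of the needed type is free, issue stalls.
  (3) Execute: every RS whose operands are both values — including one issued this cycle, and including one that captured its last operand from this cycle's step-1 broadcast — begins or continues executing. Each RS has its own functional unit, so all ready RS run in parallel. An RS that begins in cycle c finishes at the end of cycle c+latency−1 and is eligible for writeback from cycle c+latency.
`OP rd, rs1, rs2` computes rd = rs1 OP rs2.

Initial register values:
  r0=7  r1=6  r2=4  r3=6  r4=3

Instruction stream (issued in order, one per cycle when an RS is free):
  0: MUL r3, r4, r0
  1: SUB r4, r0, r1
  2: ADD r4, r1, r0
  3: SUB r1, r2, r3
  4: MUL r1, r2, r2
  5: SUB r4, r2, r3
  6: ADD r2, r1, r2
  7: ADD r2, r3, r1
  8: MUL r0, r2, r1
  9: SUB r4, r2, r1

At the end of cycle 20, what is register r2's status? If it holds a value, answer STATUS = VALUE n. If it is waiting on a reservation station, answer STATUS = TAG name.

c1: issue MUL r3<-Mul1 | r0:7,r1:6,r2:4,r3:Mul1,r4:3
c2: issue SUB r4<-Add1 | r0:7,r1:6,r2:4,r3:Mul1,r4:Add1
c3: issue ADD r4<-Add2 | r0:7,r1:6,r2:4,r3:Mul1,r4:Add2
c4: stall | r0:7,r1:6,r2:4,r3:Mul1,r4:Add2
c5: CDB Add1=1; issue SUB r1<-Add1 | r0:7,r1:Add1,r2:4,r3:Mul1,r4:Add2
c6: CDB Add2=13; issue MUL r1<-Mul2 | r0:7,r1:Mul2,r2:4,r3:Mul1,r4:13
c7: CDB Mul1=21; issue SUB r4<-Add2 | r0:7,r1:Mul2,r2:4,r3:21,r4:Add2
c8: stall | r0:7,r1:Mul2,r2:4,r3:21,r4:Add2
c9: stall | r0:7,r1:Mul2,r2:4,r3:21,r4:Add2
c10: CDB Add1=-17; issue ADD r2<-Add1 | r0:7,r1:Mul2,r2:Add1,r3:21,r4:Add2
c11: CDB Add2=-17; issue ADD r2<-Add2 | r0:7,r1:Mul2,r2:Add2,r3:21,r4:-17
c12: CDB Mul2=16; issue MUL r0<-Mul1 | r0:Mul1,r1:16,r2:Add2,r3:21,r4:-17
c13: stall | r0:Mul1,r1:16,r2:Add2,r3:21,r4:-17
c14: stall | r0:Mul1,r1:16,r2:Add2,r3:21,r4:-17
c15: CDB Add1=20; issue SUB r4<-Add1 | r0:Mul1,r1:16,r2:Add2,r3:21,r4:Add1
c16: CDB Add2=37 | r0:Mul1,r1:16,r2:37,r3:21,r4:Add1
c17: - | r0:Mul1,r1:16,r2:37,r3:21,r4:Add1
c18: - | r0:Mul1,r1:16,r2:37,r3:21,r4:Add1
c19: CDB Add1=21 | r0:Mul1,r1:16,r2:37,r3:21,r4:21
c20: CDB Mul1=592 | r0:592,r1:16,r2:37,r3:21,r4:21

STATUS = VALUE 37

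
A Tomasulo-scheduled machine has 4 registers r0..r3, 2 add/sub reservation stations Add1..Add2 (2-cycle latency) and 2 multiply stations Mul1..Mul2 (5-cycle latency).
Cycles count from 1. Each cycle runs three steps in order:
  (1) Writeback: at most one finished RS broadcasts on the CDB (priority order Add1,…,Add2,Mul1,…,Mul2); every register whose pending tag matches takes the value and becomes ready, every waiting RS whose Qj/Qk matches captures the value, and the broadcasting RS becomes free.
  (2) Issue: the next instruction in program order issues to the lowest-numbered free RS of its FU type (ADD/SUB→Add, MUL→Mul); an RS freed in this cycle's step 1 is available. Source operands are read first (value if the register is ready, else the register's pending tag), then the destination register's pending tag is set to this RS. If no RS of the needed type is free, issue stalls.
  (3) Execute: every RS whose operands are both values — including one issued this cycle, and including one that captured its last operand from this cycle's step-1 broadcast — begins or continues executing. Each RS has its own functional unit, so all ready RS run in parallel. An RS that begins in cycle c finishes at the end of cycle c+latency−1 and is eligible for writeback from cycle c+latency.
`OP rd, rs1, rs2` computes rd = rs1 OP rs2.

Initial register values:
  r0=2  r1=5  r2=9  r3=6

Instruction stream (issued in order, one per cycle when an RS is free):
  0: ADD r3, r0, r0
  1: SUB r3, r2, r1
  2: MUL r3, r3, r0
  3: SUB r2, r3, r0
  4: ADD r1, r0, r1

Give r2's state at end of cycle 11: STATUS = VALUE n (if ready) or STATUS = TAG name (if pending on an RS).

c1: issue ADD r3<-Add1 | r0:2,r1:5,r2:9,r3:Add1
c2: issue SUB r3<-Add2 | r0:2,r1:5,r2:9,r3:Add2
c3: CDB Add1=4; issue MUL r3<-Mul1 | r0:2,r1:5,r2:9,r3:Mul1
c4: CDB Add2=4; issue SUB r2<-Add1 | r0:2,r1:5,r2:Add1,r3:Mul1
c5: issue ADD r1<-Add2 | r0:2,r1:Add2,r2:Add1,r3:Mul1
c6: - | r0:2,r1:Add2,r2:Add1,r3:Mul1
c7: CDB Add2=7 | r0:2,r1:7,r2:Add1,r3:Mul1
c8: - | r0:2,r1:7,r2:Add1,r3:Mul1
c9: CDB Mul1=8 | r0:2,r1:7,r2:Add1,r3:8
c10: - | r0:2,r1:7,r2:Add1,r3:8
c11: CDB Add1=6 | r0:2,r1:7,r2:6,r3:8

STATUS = VALUE 6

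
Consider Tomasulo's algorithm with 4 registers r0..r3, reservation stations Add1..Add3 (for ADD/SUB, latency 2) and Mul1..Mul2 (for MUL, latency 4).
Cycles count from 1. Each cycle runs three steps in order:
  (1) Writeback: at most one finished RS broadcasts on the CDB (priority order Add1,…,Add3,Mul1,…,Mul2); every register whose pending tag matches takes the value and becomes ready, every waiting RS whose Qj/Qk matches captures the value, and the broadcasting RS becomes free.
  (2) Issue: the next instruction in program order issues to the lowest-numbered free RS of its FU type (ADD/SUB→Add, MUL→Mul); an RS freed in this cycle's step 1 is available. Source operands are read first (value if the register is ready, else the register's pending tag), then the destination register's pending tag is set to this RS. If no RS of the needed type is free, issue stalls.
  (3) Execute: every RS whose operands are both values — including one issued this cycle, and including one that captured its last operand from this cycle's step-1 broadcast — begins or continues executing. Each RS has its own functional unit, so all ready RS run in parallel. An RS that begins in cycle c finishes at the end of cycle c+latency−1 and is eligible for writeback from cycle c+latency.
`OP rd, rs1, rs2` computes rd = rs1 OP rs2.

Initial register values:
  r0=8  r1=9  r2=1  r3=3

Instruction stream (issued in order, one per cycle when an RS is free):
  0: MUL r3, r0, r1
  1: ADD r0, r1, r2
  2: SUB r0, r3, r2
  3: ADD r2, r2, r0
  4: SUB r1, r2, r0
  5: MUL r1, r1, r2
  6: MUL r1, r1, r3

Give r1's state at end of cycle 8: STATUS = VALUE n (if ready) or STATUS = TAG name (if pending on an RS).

STATUS = TAG Mul2

cycle 1: issue MUL r3<-Mul1 // r0:8,r1:9,r2:1,r3:Mul1
cycle 2: issue ADD r0<-Add1 // r0:Add1,r1:9,r2:1,r3:Mul1
cycle 3: issue SUB r0<-Add2 // r0:Add2,r1:9,r2:1,r3:Mul1
cycle 4: CDB Add1=10; issue ADD r2<-Add1 // r0:Add2,r1:9,r2:Add1,r3:Mul1
cycle 5: CDB Mul1=72; issue SUB r1<-Add3 // r0:Add2,r1:Add3,r2:Add1,r3:72
cycle 6: issue MUL r1<-Mul1 // r0:Add2,r1:Mul1,r2:Add1,r3:72
cycle 7: CDB Add2=71; issue MUL r1<-Mul2 // r0:71,r1:Mul2,r2:Add1,r3:72
cycle 8: - // r0:71,r1:Mul2,r2:Add1,r3:72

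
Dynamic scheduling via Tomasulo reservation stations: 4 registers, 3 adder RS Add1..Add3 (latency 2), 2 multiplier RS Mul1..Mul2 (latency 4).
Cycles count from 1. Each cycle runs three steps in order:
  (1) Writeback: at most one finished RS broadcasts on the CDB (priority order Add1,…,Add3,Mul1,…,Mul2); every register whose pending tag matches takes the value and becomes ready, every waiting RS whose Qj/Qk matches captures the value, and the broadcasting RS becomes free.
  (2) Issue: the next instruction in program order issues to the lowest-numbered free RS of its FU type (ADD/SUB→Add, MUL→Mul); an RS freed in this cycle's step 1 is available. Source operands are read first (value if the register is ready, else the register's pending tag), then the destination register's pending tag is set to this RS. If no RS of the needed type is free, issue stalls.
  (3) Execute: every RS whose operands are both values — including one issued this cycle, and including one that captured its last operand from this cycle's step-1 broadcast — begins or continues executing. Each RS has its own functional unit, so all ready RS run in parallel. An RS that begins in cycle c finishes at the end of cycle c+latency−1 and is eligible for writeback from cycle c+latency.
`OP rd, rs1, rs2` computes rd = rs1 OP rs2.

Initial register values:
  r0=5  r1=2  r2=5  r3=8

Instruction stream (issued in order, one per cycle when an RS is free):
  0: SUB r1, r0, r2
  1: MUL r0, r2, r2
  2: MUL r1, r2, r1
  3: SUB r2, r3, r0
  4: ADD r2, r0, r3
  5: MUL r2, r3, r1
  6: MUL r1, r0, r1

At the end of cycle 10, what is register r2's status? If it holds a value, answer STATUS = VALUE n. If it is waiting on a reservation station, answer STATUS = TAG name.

STATUS = TAG Mul1

  c1: issue SUB r1<-Add1  regs: r0:5,r1:Add1,r2:5,r3:8
  c2: issue MUL r0<-Mul1  regs: r0:Mul1,r1:Add1,r2:5,r3:8
  c3: CDB Add1=0; issue MUL r1<-Mul2  regs: r0:Mul1,r1:Mul2,r2:5,r3:8
  c4: issue SUB r2<-Add1  regs: r0:Mul1,r1:Mul2,r2:Add1,r3:8
  c5: issue ADD r2<-Add2  regs: r0:Mul1,r1:Mul2,r2:Add2,r3:8
  c6: CDB Mul1=25; issue MUL r2<-Mul1  regs: r0:25,r1:Mul2,r2:Mul1,r3:8
  c7: CDB Mul2=0; issue MUL r1<-Mul2  regs: r0:25,r1:Mul2,r2:Mul1,r3:8
  c8: CDB Add1=-17  regs: r0:25,r1:Mul2,r2:Mul1,r3:8
  c9: CDB Add2=33  regs: r0:25,r1:Mul2,r2:Mul1,r3:8
  c10: -  regs: r0:25,r1:Mul2,r2:Mul1,r3:8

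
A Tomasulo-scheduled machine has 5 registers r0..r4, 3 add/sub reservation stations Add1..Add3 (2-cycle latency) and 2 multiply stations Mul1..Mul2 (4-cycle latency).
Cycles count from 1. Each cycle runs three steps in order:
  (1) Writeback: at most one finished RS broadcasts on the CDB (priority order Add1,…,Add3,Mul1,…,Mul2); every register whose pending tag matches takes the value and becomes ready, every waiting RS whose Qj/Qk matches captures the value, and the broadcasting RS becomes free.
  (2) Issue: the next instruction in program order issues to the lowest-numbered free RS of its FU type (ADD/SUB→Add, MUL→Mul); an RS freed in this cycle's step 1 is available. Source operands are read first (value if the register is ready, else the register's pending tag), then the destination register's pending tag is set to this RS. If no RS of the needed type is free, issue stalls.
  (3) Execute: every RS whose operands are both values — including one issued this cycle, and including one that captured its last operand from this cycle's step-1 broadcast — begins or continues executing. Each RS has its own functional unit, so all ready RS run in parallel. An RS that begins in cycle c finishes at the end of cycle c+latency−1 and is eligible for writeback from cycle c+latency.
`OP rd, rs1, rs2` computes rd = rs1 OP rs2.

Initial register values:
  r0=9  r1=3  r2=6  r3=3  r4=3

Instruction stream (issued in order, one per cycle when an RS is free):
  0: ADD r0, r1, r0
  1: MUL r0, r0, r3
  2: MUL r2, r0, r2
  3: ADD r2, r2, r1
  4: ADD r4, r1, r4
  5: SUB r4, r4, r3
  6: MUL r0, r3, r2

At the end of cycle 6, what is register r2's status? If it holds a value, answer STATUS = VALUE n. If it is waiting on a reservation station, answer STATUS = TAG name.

STATUS = TAG Add1

cycle 1: issue ADD r0<-Add1 // r0:Add1,r1:3,r2:6,r3:3,r4:3
cycle 2: issue MUL r0<-Mul1 // r0:Mul1,r1:3,r2:6,r3:3,r4:3
cycle 3: CDB Add1=12; issue MUL r2<-Mul2 // r0:Mul1,r1:3,r2:Mul2,r3:3,r4:3
cycle 4: issue ADD r2<-Add1 // r0:Mul1,r1:3,r2:Add1,r3:3,r4:3
cycle 5: issue ADD r4<-Add2 // r0:Mul1,r1:3,r2:Add1,r3:3,r4:Add2
cycle 6: issue SUB r4<-Add3 // r0:Mul1,r1:3,r2:Add1,r3:3,r4:Add3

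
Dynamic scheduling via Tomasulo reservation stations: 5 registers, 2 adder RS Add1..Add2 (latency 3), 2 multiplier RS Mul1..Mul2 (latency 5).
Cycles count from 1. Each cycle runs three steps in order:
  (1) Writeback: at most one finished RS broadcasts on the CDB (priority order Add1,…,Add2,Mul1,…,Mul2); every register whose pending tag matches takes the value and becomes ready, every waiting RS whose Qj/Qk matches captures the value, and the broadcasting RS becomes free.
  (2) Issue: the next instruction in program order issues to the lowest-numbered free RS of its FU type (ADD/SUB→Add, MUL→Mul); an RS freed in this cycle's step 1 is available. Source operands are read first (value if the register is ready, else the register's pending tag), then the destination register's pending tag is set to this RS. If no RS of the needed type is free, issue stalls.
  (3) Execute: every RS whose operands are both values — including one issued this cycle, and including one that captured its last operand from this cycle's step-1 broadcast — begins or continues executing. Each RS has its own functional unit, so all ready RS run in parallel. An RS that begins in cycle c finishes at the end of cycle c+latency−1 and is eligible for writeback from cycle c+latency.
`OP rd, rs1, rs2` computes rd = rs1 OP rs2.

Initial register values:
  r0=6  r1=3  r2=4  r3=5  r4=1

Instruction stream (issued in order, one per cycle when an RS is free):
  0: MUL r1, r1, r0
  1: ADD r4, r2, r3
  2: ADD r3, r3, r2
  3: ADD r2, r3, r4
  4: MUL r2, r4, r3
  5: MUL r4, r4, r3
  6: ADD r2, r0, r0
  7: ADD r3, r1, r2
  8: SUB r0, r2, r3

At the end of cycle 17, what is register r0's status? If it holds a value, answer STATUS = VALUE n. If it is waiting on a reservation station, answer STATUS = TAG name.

cycle 1: issue MUL r1<-Mul1 // r0:6,r1:Mul1,r2:4,r3:5,r4:1
cycle 2: issue ADD r4<-Add1 // r0:6,r1:Mul1,r2:4,r3:5,r4:Add1
cycle 3: issue ADD r3<-Add2 // r0:6,r1:Mul1,r2:4,r3:Add2,r4:Add1
cycle 4: stall // r0:6,r1:Mul1,r2:4,r3:Add2,r4:Add1
cycle 5: CDB Add1=9; issue ADD r2<-Add1 // r0:6,r1:Mul1,r2:Add1,r3:Add2,r4:9
cycle 6: CDB Add2=9; issue MUL r2<-Mul2 // r0:6,r1:Mul1,r2:Mul2,r3:9,r4:9
cycle 7: CDB Mul1=18; issue MUL r4<-Mul1 // r0:6,r1:18,r2:Mul2,r3:9,r4:Mul1
cycle 8: issue ADD r2<-Add2 // r0:6,r1:18,r2:Add2,r3:9,r4:Mul1
cycle 9: CDB Add1=18; issue ADD r3<-Add1 // r0:6,r1:18,r2:Add2,r3:Add1,r4:Mul1
cycle 10: stall // r0:6,r1:18,r2:Add2,r3:Add1,r4:Mul1
cycle 11: CDB Add2=12; issue SUB r0<-Add2 // r0:Add2,r1:18,r2:12,r3:Add1,r4:Mul1
cycle 12: CDB Mul1=81 // r0:Add2,r1:18,r2:12,r3:Add1,r4:81
cycle 13: CDB Mul2=81 // r0:Add2,r1:18,r2:12,r3:Add1,r4:81
cycle 14: CDB Add1=30 // r0:Add2,r1:18,r2:12,r3:30,r4:81
cycle 15: - // r0:Add2,r1:18,r2:12,r3:30,r4:81
cycle 16: - // r0:Add2,r1:18,r2:12,r3:30,r4:81
cycle 17: CDB Add2=-18 // r0:-18,r1:18,r2:12,r3:30,r4:81

STATUS = VALUE -18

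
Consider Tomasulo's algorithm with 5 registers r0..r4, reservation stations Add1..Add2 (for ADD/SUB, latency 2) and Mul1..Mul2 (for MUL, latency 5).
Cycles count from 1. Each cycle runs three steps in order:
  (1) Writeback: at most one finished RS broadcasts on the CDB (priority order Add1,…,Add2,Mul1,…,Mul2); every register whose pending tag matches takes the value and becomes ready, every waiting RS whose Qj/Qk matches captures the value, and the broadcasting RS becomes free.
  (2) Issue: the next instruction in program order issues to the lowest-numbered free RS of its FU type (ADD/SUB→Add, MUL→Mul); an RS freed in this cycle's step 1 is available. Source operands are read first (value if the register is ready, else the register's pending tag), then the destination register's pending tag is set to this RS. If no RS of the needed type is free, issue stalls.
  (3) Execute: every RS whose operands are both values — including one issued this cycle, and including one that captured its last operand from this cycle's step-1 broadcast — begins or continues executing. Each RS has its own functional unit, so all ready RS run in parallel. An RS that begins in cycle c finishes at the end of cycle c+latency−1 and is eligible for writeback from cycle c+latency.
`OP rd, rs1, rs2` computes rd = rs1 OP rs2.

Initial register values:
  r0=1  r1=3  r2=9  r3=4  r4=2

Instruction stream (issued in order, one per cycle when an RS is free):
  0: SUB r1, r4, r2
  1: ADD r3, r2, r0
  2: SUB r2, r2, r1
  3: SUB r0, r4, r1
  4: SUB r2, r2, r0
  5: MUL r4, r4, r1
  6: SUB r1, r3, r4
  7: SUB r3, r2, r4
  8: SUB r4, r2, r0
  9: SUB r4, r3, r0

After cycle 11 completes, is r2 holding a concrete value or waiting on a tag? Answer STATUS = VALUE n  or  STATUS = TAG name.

  c1: issue SUB r1<-Add1  regs: r0:1,r1:Add1,r2:9,r3:4,r4:2
  c2: issue ADD r3<-Add2  regs: r0:1,r1:Add1,r2:9,r3:Add2,r4:2
  c3: CDB Add1=-7; issue SUB r2<-Add1  regs: r0:1,r1:-7,r2:Add1,r3:Add2,r4:2
  c4: CDB Add2=10; issue SUB r0<-Add2  regs: r0:Add2,r1:-7,r2:Add1,r3:10,r4:2
  c5: CDB Add1=16; issue SUB r2<-Add1  regs: r0:Add2,r1:-7,r2:Add1,r3:10,r4:2
  c6: CDB Add2=9; issue MUL r4<-Mul1  regs: r0:9,r1:-7,r2:Add1,r3:10,r4:Mul1
  c7: issue SUB r1<-Add2  regs: r0:9,r1:Add2,r2:Add1,r3:10,r4:Mul1
  c8: CDB Add1=7; issue SUB r3<-Add1  regs: r0:9,r1:Add2,r2:7,r3:Add1,r4:Mul1
  c9: stall  regs: r0:9,r1:Add2,r2:7,r3:Add1,r4:Mul1
  c10: stall  regs: r0:9,r1:Add2,r2:7,r3:Add1,r4:Mul1
  c11: CDB Mul1=-14; stall  regs: r0:9,r1:Add2,r2:7,r3:Add1,r4:-14

STATUS = VALUE 7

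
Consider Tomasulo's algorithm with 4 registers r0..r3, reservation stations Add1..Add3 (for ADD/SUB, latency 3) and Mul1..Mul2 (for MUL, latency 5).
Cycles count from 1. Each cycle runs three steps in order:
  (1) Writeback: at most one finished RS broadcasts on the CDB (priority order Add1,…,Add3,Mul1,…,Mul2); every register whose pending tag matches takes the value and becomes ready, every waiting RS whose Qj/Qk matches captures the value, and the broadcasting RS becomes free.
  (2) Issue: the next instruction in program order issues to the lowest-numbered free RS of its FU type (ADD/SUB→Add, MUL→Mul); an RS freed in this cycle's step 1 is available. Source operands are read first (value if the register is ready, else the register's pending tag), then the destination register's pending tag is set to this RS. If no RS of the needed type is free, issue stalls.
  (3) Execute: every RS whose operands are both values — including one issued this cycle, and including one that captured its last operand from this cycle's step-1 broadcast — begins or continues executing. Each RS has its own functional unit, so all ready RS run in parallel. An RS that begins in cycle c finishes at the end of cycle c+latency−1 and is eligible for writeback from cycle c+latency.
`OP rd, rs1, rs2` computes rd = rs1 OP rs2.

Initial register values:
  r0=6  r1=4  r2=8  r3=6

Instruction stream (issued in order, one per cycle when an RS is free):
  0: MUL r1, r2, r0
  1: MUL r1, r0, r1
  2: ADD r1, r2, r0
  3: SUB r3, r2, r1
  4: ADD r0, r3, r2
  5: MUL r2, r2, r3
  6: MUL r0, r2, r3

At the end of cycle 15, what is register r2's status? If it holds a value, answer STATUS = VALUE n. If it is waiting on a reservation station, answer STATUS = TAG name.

STATUS = VALUE -48

  c1: issue MUL r1<-Mul1  regs: r0:6,r1:Mul1,r2:8,r3:6
  c2: issue MUL r1<-Mul2  regs: r0:6,r1:Mul2,r2:8,r3:6
  c3: issue ADD r1<-Add1  regs: r0:6,r1:Add1,r2:8,r3:6
  c4: issue SUB r3<-Add2  regs: r0:6,r1:Add1,r2:8,r3:Add2
  c5: issue ADD r0<-Add3  regs: r0:Add3,r1:Add1,r2:8,r3:Add2
  c6: CDB Add1=14; stall  regs: r0:Add3,r1:14,r2:8,r3:Add2
  c7: CDB Mul1=48; issue MUL r2<-Mul1  regs: r0:Add3,r1:14,r2:Mul1,r3:Add2
  c8: stall  regs: r0:Add3,r1:14,r2:Mul1,r3:Add2
  c9: CDB Add2=-6; stall  regs: r0:Add3,r1:14,r2:Mul1,r3:-6
  c10: stall  regs: r0:Add3,r1:14,r2:Mul1,r3:-6
  c11: stall  regs: r0:Add3,r1:14,r2:Mul1,r3:-6
  c12: CDB Add3=2; stall  regs: r0:2,r1:14,r2:Mul1,r3:-6
  c13: CDB Mul2=288; issue MUL r0<-Mul2  regs: r0:Mul2,r1:14,r2:Mul1,r3:-6
  c14: CDB Mul1=-48  regs: r0:Mul2,r1:14,r2:-48,r3:-6
  c15: -  regs: r0:Mul2,r1:14,r2:-48,r3:-6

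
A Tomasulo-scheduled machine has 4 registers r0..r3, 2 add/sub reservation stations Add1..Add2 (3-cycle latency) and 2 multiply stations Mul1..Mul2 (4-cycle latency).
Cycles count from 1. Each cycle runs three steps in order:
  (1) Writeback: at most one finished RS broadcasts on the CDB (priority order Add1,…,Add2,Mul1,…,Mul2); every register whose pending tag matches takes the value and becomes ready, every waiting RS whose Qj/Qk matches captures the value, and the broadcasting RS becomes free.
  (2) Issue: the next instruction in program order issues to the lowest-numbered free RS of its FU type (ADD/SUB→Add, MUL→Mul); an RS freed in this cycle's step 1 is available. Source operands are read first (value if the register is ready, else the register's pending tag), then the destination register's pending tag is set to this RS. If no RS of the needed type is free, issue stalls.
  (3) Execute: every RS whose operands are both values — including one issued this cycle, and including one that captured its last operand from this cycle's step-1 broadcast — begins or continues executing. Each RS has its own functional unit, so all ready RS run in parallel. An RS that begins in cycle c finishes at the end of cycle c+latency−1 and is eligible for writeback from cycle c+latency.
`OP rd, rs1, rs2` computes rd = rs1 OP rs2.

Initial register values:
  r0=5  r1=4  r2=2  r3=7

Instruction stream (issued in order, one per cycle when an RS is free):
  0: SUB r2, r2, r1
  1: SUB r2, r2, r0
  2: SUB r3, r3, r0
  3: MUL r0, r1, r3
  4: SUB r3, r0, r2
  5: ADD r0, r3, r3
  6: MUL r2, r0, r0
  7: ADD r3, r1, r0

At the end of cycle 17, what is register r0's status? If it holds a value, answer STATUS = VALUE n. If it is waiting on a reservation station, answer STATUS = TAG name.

STATUS = VALUE 30

cycle 1: issue SUB r2<-Add1 // r0:5,r1:4,r2:Add1,r3:7
cycle 2: issue SUB r2<-Add2 // r0:5,r1:4,r2:Add2,r3:7
cycle 3: stall // r0:5,r1:4,r2:Add2,r3:7
cycle 4: CDB Add1=-2; issue SUB r3<-Add1 // r0:5,r1:4,r2:Add2,r3:Add1
cycle 5: issue MUL r0<-Mul1 // r0:Mul1,r1:4,r2:Add2,r3:Add1
cycle 6: stall // r0:Mul1,r1:4,r2:Add2,r3:Add1
cycle 7: CDB Add1=2; issue SUB r3<-Add1 // r0:Mul1,r1:4,r2:Add2,r3:Add1
cycle 8: CDB Add2=-7; issue ADD r0<-Add2 // r0:Add2,r1:4,r2:-7,r3:Add1
cycle 9: issue MUL r2<-Mul2 // r0:Add2,r1:4,r2:Mul2,r3:Add1
cycle 10: stall // r0:Add2,r1:4,r2:Mul2,r3:Add1
cycle 11: CDB Mul1=8; stall // r0:Add2,r1:4,r2:Mul2,r3:Add1
cycle 12: stall // r0:Add2,r1:4,r2:Mul2,r3:Add1
cycle 13: stall // r0:Add2,r1:4,r2:Mul2,r3:Add1
cycle 14: CDB Add1=15; issue ADD r3<-Add1 // r0:Add2,r1:4,r2:Mul2,r3:Add1
cycle 15: - // r0:Add2,r1:4,r2:Mul2,r3:Add1
cycle 16: - // r0:Add2,r1:4,r2:Mul2,r3:Add1
cycle 17: CDB Add2=30 // r0:30,r1:4,r2:Mul2,r3:Add1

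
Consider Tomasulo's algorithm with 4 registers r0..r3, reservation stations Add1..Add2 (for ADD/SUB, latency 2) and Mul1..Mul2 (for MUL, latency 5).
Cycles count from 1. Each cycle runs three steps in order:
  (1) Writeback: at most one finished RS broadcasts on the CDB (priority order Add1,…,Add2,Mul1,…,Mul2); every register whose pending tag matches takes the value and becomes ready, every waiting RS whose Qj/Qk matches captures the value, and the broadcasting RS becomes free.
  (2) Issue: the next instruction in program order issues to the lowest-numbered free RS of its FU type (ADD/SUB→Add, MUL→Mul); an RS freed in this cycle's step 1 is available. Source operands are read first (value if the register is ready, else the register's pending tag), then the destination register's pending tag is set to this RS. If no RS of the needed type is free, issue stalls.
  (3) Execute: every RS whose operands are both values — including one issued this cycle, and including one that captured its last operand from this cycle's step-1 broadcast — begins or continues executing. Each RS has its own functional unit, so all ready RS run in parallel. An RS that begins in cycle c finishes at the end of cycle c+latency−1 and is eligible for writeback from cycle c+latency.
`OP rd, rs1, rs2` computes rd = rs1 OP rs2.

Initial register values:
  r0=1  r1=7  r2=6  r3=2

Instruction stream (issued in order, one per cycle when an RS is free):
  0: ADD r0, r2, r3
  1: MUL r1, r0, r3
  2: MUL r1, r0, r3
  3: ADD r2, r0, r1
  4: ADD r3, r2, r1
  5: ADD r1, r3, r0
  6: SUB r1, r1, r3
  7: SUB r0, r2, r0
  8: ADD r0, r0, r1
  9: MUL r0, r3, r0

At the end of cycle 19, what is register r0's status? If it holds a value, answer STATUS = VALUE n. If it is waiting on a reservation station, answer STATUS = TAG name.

cycle 1: issue ADD r0<-Add1 // r0:Add1,r1:7,r2:6,r3:2
cycle 2: issue MUL r1<-Mul1 // r0:Add1,r1:Mul1,r2:6,r3:2
cycle 3: CDB Add1=8; issue MUL r1<-Mul2 // r0:8,r1:Mul2,r2:6,r3:2
cycle 4: issue ADD r2<-Add1 // r0:8,r1:Mul2,r2:Add1,r3:2
cycle 5: issue ADD r3<-Add2 // r0:8,r1:Mul2,r2:Add1,r3:Add2
cycle 6: stall // r0:8,r1:Mul2,r2:Add1,r3:Add2
cycle 7: stall // r0:8,r1:Mul2,r2:Add1,r3:Add2
cycle 8: CDB Mul1=16; stall // r0:8,r1:Mul2,r2:Add1,r3:Add2
cycle 9: CDB Mul2=16; stall // r0:8,r1:16,r2:Add1,r3:Add2
cycle 10: stall // r0:8,r1:16,r2:Add1,r3:Add2
cycle 11: CDB Add1=24; issue ADD r1<-Add1 // r0:8,r1:Add1,r2:24,r3:Add2
cycle 12: stall // r0:8,r1:Add1,r2:24,r3:Add2
cycle 13: CDB Add2=40; issue SUB r1<-Add2 // r0:8,r1:Add2,r2:24,r3:40
cycle 14: stall // r0:8,r1:Add2,r2:24,r3:40
cycle 15: CDB Add1=48; issue SUB r0<-Add1 // r0:Add1,r1:Add2,r2:24,r3:40
cycle 16: stall // r0:Add1,r1:Add2,r2:24,r3:40
cycle 17: CDB Add1=16; issue ADD r0<-Add1 // r0:Add1,r1:Add2,r2:24,r3:40
cycle 18: CDB Add2=8; issue MUL r0<-Mul1 // r0:Mul1,r1:8,r2:24,r3:40
cycle 19: - // r0:Mul1,r1:8,r2:24,r3:40

STATUS = TAG Mul1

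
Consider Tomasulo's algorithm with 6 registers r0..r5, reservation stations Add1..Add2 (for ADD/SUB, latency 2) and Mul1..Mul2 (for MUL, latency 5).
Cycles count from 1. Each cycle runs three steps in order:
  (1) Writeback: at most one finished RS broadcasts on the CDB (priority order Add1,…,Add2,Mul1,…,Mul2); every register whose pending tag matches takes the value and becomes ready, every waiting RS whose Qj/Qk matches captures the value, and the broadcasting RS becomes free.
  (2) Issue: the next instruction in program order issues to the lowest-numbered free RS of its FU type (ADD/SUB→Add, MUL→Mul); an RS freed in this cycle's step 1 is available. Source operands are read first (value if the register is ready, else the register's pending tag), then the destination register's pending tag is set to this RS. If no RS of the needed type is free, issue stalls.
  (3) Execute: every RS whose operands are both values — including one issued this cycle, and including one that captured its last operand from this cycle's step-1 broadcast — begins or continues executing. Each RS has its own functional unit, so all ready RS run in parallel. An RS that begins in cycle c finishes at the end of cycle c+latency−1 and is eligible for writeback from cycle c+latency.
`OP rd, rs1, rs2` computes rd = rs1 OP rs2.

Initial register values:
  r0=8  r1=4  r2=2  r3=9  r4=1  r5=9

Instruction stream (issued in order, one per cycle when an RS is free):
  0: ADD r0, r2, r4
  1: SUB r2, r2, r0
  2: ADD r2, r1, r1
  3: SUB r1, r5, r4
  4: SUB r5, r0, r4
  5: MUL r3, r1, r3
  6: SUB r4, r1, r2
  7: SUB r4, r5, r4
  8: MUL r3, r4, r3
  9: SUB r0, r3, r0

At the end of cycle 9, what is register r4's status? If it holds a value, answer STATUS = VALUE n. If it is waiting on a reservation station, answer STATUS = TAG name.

STATUS = TAG Add2

c1: issue ADD r0<-Add1 | r0:Add1,r1:4,r2:2,r3:9,r4:1,r5:9
c2: issue SUB r2<-Add2 | r0:Add1,r1:4,r2:Add2,r3:9,r4:1,r5:9
c3: CDB Add1=3; issue ADD r2<-Add1 | r0:3,r1:4,r2:Add1,r3:9,r4:1,r5:9
c4: stall | r0:3,r1:4,r2:Add1,r3:9,r4:1,r5:9
c5: CDB Add1=8; issue SUB r1<-Add1 | r0:3,r1:Add1,r2:8,r3:9,r4:1,r5:9
c6: CDB Add2=-1; issue SUB r5<-Add2 | r0:3,r1:Add1,r2:8,r3:9,r4:1,r5:Add2
c7: CDB Add1=8; issue MUL r3<-Mul1 | r0:3,r1:8,r2:8,r3:Mul1,r4:1,r5:Add2
c8: CDB Add2=2; issue SUB r4<-Add1 | r0:3,r1:8,r2:8,r3:Mul1,r4:Add1,r5:2
c9: issue SUB r4<-Add2 | r0:3,r1:8,r2:8,r3:Mul1,r4:Add2,r5:2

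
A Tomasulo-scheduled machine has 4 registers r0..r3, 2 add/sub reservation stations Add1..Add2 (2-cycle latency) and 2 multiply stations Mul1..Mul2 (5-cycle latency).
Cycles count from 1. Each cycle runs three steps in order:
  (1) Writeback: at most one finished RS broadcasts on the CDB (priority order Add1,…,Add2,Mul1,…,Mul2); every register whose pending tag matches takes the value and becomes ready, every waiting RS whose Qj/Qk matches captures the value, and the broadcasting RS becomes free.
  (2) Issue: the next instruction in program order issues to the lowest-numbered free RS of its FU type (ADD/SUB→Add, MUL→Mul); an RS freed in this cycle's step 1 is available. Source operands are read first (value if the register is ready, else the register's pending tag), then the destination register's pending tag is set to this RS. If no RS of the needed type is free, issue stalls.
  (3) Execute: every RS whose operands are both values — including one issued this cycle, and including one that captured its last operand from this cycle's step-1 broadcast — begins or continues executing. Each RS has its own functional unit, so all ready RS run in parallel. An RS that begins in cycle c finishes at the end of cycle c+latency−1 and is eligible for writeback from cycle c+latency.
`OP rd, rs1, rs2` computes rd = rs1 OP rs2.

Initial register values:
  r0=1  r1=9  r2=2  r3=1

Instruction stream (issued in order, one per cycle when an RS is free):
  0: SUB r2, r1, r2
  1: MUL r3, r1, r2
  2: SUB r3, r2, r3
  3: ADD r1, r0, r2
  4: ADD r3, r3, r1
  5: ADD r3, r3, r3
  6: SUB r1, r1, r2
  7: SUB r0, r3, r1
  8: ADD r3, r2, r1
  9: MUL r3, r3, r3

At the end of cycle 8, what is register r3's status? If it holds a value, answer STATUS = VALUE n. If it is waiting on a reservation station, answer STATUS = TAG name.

c1: issue SUB r2<-Add1 | r0:1,r1:9,r2:Add1,r3:1
c2: issue MUL r3<-Mul1 | r0:1,r1:9,r2:Add1,r3:Mul1
c3: CDB Add1=7; issue SUB r3<-Add1 | r0:1,r1:9,r2:7,r3:Add1
c4: issue ADD r1<-Add2 | r0:1,r1:Add2,r2:7,r3:Add1
c5: stall | r0:1,r1:Add2,r2:7,r3:Add1
c6: CDB Add2=8; issue ADD r3<-Add2 | r0:1,r1:8,r2:7,r3:Add2
c7: stall | r0:1,r1:8,r2:7,r3:Add2
c8: CDB Mul1=63; stall | r0:1,r1:8,r2:7,r3:Add2

STATUS = TAG Add2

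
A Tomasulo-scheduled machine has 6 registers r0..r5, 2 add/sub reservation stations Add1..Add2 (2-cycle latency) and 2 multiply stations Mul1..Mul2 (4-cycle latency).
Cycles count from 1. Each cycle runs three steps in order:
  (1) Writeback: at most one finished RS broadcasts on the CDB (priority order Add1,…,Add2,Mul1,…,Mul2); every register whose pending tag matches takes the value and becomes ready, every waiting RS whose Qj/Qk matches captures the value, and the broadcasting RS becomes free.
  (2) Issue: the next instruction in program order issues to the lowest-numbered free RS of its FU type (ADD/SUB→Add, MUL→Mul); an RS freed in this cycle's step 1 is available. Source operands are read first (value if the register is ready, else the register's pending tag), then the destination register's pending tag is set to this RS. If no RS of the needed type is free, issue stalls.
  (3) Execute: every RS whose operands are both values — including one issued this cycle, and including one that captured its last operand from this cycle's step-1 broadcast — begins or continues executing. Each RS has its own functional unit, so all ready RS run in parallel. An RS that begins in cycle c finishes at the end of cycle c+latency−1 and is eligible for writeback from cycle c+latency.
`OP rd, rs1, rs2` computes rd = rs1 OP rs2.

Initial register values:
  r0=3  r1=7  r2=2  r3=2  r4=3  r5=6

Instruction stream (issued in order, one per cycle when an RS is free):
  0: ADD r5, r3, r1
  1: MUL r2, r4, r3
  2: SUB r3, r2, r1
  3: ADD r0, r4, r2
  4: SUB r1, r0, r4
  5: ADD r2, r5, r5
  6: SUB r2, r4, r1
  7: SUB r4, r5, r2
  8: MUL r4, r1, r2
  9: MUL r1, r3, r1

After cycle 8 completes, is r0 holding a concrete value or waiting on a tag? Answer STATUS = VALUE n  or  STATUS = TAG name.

  c1: issue ADD r5<-Add1  regs: r0:3,r1:7,r2:2,r3:2,r4:3,r5:Add1
  c2: issue MUL r2<-Mul1  regs: r0:3,r1:7,r2:Mul1,r3:2,r4:3,r5:Add1
  c3: CDB Add1=9; issue SUB r3<-Add1  regs: r0:3,r1:7,r2:Mul1,r3:Add1,r4:3,r5:9
  c4: issue ADD r0<-Add2  regs: r0:Add2,r1:7,r2:Mul1,r3:Add1,r4:3,r5:9
  c5: stall  regs: r0:Add2,r1:7,r2:Mul1,r3:Add1,r4:3,r5:9
  c6: CDB Mul1=6; stall  regs: r0:Add2,r1:7,r2:6,r3:Add1,r4:3,r5:9
  c7: stall  regs: r0:Add2,r1:7,r2:6,r3:Add1,r4:3,r5:9
  c8: CDB Add1=-1; issue SUB r1<-Add1  regs: r0:Add2,r1:Add1,r2:6,r3:-1,r4:3,r5:9

STATUS = TAG Add2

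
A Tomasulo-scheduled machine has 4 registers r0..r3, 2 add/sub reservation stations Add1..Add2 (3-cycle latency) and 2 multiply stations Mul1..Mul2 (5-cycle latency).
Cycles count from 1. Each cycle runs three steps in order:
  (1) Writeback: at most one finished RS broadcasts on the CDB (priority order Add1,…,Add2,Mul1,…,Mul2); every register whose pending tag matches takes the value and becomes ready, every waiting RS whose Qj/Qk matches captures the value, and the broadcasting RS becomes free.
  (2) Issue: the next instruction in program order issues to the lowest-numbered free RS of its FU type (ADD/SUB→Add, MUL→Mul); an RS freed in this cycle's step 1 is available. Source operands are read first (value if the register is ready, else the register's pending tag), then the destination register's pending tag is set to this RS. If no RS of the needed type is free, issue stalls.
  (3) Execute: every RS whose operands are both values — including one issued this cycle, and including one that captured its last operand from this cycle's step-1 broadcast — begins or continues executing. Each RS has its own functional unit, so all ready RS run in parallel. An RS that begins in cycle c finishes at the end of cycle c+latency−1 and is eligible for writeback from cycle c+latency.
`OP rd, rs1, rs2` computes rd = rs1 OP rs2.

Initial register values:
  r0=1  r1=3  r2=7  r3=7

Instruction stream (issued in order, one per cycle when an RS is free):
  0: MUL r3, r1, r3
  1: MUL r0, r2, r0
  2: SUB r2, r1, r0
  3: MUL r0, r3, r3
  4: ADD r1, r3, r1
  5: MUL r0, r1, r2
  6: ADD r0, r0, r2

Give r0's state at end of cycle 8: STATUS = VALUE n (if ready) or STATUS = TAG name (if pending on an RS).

STATUS = TAG Mul2

  c1: issue MUL r3<-Mul1  regs: r0:1,r1:3,r2:7,r3:Mul1
  c2: issue MUL r0<-Mul2  regs: r0:Mul2,r1:3,r2:7,r3:Mul1
  c3: issue SUB r2<-Add1  regs: r0:Mul2,r1:3,r2:Add1,r3:Mul1
  c4: stall  regs: r0:Mul2,r1:3,r2:Add1,r3:Mul1
  c5: stall  regs: r0:Mul2,r1:3,r2:Add1,r3:Mul1
  c6: CDB Mul1=21; issue MUL r0<-Mul1  regs: r0:Mul1,r1:3,r2:Add1,r3:21
  c7: CDB Mul2=7; issue ADD r1<-Add2  regs: r0:Mul1,r1:Add2,r2:Add1,r3:21
  c8: issue MUL r0<-Mul2  regs: r0:Mul2,r1:Add2,r2:Add1,r3:21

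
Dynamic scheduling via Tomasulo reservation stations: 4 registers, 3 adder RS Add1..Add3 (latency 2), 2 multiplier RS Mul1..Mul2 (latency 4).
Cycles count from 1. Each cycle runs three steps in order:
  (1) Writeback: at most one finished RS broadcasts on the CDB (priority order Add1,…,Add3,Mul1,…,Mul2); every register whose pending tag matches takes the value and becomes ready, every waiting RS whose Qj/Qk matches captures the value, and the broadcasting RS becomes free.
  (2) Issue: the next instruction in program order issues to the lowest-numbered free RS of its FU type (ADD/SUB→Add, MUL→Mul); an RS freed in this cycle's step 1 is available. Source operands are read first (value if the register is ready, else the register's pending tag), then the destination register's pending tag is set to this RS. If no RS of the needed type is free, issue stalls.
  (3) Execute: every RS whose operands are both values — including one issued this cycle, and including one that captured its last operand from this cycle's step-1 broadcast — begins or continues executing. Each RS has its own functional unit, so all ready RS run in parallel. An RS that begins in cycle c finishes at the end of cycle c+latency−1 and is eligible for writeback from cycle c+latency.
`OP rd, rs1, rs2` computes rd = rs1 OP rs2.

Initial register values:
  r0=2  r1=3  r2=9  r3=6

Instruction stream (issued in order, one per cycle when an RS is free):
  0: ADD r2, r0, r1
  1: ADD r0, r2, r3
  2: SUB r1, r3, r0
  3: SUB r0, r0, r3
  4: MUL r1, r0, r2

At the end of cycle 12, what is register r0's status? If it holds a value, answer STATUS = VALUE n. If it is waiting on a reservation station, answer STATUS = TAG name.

STATUS = VALUE 5

c1: issue ADD r2<-Add1 | r0:2,r1:3,r2:Add1,r3:6
c2: issue ADD r0<-Add2 | r0:Add2,r1:3,r2:Add1,r3:6
c3: CDB Add1=5; issue SUB r1<-Add1 | r0:Add2,r1:Add1,r2:5,r3:6
c4: issue SUB r0<-Add3 | r0:Add3,r1:Add1,r2:5,r3:6
c5: CDB Add2=11; issue MUL r1<-Mul1 | r0:Add3,r1:Mul1,r2:5,r3:6
c6: - | r0:Add3,r1:Mul1,r2:5,r3:6
c7: CDB Add1=-5 | r0:Add3,r1:Mul1,r2:5,r3:6
c8: CDB Add3=5 | r0:5,r1:Mul1,r2:5,r3:6
c9: - | r0:5,r1:Mul1,r2:5,r3:6
c10: - | r0:5,r1:Mul1,r2:5,r3:6
c11: - | r0:5,r1:Mul1,r2:5,r3:6
c12: CDB Mul1=25 | r0:5,r1:25,r2:5,r3:6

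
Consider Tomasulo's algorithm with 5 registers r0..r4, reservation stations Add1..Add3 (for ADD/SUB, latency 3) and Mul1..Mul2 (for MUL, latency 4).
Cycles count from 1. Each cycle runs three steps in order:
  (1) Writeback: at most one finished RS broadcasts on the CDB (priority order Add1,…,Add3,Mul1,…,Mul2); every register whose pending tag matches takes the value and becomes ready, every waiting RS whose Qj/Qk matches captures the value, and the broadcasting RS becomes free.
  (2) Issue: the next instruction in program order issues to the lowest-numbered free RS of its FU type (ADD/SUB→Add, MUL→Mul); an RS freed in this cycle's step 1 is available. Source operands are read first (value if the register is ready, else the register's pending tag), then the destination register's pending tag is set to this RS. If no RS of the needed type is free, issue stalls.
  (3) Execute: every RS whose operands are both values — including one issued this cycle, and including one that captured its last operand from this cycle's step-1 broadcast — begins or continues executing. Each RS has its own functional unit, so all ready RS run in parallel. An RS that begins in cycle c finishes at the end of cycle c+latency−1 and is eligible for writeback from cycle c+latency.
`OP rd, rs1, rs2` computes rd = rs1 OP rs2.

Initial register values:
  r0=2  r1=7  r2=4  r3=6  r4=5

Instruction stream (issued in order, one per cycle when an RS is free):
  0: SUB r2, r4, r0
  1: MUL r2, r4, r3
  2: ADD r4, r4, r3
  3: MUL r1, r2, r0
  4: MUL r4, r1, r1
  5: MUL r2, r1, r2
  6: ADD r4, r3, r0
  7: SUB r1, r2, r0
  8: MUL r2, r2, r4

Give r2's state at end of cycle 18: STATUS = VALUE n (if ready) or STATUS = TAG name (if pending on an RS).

STATUS = TAG Mul1

  c1: issue SUB r2<-Add1  regs: r0:2,r1:7,r2:Add1,r3:6,r4:5
  c2: issue MUL r2<-Mul1  regs: r0:2,r1:7,r2:Mul1,r3:6,r4:5
  c3: issue ADD r4<-Add2  regs: r0:2,r1:7,r2:Mul1,r3:6,r4:Add2
  c4: CDB Add1=3; issue MUL r1<-Mul2  regs: r0:2,r1:Mul2,r2:Mul1,r3:6,r4:Add2
  c5: stall  regs: r0:2,r1:Mul2,r2:Mul1,r3:6,r4:Add2
  c6: CDB Add2=11; stall  regs: r0:2,r1:Mul2,r2:Mul1,r3:6,r4:11
  c7: CDB Mul1=30; issue MUL r4<-Mul1  regs: r0:2,r1:Mul2,r2:30,r3:6,r4:Mul1
  c8: stall  regs: r0:2,r1:Mul2,r2:30,r3:6,r4:Mul1
  c9: stall  regs: r0:2,r1:Mul2,r2:30,r3:6,r4:Mul1
  c10: stall  regs: r0:2,r1:Mul2,r2:30,r3:6,r4:Mul1
  c11: CDB Mul2=60; issue MUL r2<-Mul2  regs: r0:2,r1:60,r2:Mul2,r3:6,r4:Mul1
  c12: issue ADD r4<-Add1  regs: r0:2,r1:60,r2:Mul2,r3:6,r4:Add1
  c13: issue SUB r1<-Add2  regs: r0:2,r1:Add2,r2:Mul2,r3:6,r4:Add1
  c14: stall  regs: r0:2,r1:Add2,r2:Mul2,r3:6,r4:Add1
  c15: CDB Add1=8; stall  regs: r0:2,r1:Add2,r2:Mul2,r3:6,r4:8
  c16: CDB Mul1=3600; issue MUL r2<-Mul1  regs: r0:2,r1:Add2,r2:Mul1,r3:6,r4:8
  c17: CDB Mul2=1800  regs: r0:2,r1:Add2,r2:Mul1,r3:6,r4:8
  c18: -  regs: r0:2,r1:Add2,r2:Mul1,r3:6,r4:8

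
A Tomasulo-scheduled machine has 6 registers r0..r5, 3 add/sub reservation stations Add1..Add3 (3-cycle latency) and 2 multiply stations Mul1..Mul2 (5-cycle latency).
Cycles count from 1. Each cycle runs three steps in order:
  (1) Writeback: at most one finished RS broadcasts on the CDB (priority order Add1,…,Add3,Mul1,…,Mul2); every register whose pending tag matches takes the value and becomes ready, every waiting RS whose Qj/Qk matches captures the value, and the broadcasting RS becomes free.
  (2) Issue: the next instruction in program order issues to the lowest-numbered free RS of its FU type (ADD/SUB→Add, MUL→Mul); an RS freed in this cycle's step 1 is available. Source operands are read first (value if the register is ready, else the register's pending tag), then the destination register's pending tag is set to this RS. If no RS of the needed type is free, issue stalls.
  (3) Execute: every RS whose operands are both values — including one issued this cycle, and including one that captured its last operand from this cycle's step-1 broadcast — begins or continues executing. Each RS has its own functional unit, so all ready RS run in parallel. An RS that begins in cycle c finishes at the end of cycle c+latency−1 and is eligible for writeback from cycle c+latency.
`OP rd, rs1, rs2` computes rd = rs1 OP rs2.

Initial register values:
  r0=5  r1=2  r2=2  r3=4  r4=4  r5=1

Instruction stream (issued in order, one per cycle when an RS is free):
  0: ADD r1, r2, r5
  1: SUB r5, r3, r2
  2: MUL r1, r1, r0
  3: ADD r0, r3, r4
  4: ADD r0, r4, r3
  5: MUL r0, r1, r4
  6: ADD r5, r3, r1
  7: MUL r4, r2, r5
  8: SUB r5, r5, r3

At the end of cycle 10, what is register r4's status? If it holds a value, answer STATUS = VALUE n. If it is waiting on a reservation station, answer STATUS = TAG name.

c1: issue ADD r1<-Add1 | r0:5,r1:Add1,r2:2,r3:4,r4:4,r5:1
c2: issue SUB r5<-Add2 | r0:5,r1:Add1,r2:2,r3:4,r4:4,r5:Add2
c3: issue MUL r1<-Mul1 | r0:5,r1:Mul1,r2:2,r3:4,r4:4,r5:Add2
c4: CDB Add1=3; issue ADD r0<-Add1 | r0:Add1,r1:Mul1,r2:2,r3:4,r4:4,r5:Add2
c5: CDB Add2=2; issue ADD r0<-Add2 | r0:Add2,r1:Mul1,r2:2,r3:4,r4:4,r5:2
c6: issue MUL r0<-Mul2 | r0:Mul2,r1:Mul1,r2:2,r3:4,r4:4,r5:2
c7: CDB Add1=8; issue ADD r5<-Add1 | r0:Mul2,r1:Mul1,r2:2,r3:4,r4:4,r5:Add1
c8: CDB Add2=8; stall | r0:Mul2,r1:Mul1,r2:2,r3:4,r4:4,r5:Add1
c9: CDB Mul1=15; issue MUL r4<-Mul1 | r0:Mul2,r1:15,r2:2,r3:4,r4:Mul1,r5:Add1
c10: issue SUB r5<-Add2 | r0:Mul2,r1:15,r2:2,r3:4,r4:Mul1,r5:Add2

STATUS = TAG Mul1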